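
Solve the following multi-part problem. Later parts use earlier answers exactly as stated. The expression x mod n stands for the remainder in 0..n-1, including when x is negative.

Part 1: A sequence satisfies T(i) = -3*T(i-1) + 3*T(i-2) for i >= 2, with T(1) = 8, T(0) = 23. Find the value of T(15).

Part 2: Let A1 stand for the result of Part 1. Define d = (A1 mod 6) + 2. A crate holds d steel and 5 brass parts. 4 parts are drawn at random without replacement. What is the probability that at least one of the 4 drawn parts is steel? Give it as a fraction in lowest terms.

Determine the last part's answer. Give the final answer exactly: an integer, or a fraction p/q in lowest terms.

Part 1: T(2) = -3*(8) + 3*(23) = 45; iterating: T(2)=45, T(3)=-111, T(4)=468, T(5)=-1737, T(6)=6615, T(7)=-25056, T(8)=95013, T(9)=-360207, T(10)=1365660, T(11)=-5177601, T(12)=19629783, T(13)=-74422152, T(14)=282155805, T(15)=-1069733871; answer -1069733871
Part 2: A1 = -1069733871; d = 5; total draws C(10,4) = 210; complement C(5,4) = 5; favorable 210 - 5 = 205; P = 41/42; answer 41/42

41/42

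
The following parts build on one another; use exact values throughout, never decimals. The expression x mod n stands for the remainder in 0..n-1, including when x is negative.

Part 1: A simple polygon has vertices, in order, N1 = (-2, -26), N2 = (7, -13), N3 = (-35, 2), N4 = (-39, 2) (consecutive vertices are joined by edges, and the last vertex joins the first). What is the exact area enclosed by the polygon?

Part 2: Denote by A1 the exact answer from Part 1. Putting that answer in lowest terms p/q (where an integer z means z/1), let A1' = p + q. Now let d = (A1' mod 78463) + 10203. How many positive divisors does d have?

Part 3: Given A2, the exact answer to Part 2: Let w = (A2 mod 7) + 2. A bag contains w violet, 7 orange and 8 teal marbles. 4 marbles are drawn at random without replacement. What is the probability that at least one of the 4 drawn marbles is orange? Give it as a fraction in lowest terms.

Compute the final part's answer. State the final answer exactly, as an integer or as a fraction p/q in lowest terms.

826/969

Part 1: cross terms: (-2*-13 - 7*-26)=208, (7*2 - -35*-13)=-441, (-35*2 - -39*2)=8, (-39*-26 - -2*2)=1018; twice the area = |793| = 793; area = 793/2; answer 793/2
Part 2: A1 = 793/2; threaded value p + q = 795; d = 10998; 10998 = 2 * 3^2 * 13 * 47; number of divisors = (1+1) * (2+1) * (1+1) * (1+1) = 24; answer 24
Part 3: A2 = 24; w = 5; total draws C(20,4) = 4845; complement C(13,4) = 715; favorable 4845 - 715 = 4130; P = 826/969; answer 826/969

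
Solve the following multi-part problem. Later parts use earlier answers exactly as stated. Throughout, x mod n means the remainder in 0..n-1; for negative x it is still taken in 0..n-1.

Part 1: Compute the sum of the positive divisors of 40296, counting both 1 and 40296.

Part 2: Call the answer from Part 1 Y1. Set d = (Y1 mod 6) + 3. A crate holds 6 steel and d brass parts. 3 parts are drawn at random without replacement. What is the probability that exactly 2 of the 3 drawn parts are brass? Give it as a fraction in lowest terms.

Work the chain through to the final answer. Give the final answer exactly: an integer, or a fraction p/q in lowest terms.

Part 1: 40296 = 2^3 * 3 * 23 * 73; sigma = (1 + 2 + 4 + 8) * (1 + 3) * (1 + 23) * (1 + 73) = 15 * 4 * 24 * 74 = 106560; answer 106560
Part 2: Y1 = 106560; d = 3; total draws C(9,3) = 84; favorable C(3,2)*C(6,1) = 18; P = 3/14; answer 3/14

3/14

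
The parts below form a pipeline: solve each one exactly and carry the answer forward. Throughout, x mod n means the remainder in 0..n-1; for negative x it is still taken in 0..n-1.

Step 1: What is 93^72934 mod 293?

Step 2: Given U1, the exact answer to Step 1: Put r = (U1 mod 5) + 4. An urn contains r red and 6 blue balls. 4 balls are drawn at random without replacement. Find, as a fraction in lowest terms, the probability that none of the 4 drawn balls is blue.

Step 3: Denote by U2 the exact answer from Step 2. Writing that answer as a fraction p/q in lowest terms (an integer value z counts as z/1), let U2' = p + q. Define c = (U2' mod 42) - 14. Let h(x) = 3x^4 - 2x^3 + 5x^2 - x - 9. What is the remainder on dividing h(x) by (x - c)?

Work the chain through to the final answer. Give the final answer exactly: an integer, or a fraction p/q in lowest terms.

Step 1: squarings mod 293: 93^1=93, 93^2=152, 93^4=250, 93^8=91, 93^16=77, 93^32=69, 93^64=73, 93^128=55, 93^256=95, 93^512=235, 93^1024=141, 93^2048=250, 93^4096=91, 93^8192=77, 93^16384=69, 93^32768=73, 93^65536=55; 93^72934 = 93^2 * 93^4 * 93^32 * 93^64 * 93^128 * 93^1024 * 93^2048 * 93^4096 * 93^65536 = 239 (mod 293); answer 239
Step 2: U1 = 239; r = 8; total draws C(14,4) = 1001; favorable C(8,4) = 70; P = 10/143; answer 10/143
Step 3: U2 = 10/143; threaded value p + q = 153; c = 13; remainder = value at the root: 3*(13)^4 - 2*(13)^3 + 5*(13)^2 - 1*(13)^1 - 9 = (85683) + (-4394) + (845) + (-13) + (-9) = 82112; answer 82112

82112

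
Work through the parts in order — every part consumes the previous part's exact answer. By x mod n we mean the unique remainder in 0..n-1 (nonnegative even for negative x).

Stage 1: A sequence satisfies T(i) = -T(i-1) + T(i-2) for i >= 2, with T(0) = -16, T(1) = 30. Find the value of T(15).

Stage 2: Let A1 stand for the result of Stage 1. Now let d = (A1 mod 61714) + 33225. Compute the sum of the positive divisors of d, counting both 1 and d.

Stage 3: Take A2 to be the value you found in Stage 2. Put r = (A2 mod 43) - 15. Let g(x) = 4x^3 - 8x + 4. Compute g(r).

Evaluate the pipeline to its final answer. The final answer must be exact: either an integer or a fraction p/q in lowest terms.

Stage 1: T(2) = -1*(30) + 1*(-16) = -46; iterating: T(2)=-46, T(3)=76, T(4)=-122, T(5)=198, T(6)=-320, T(7)=518, T(8)=-838, T(9)=1356, T(10)=-2194, T(11)=3550, T(12)=-5744, T(13)=9294, T(14)=-15038, T(15)=24332; answer 24332
Stage 2: A1 = 24332; d = 57557; 57557 is prime, so its only divisors are 1 and 57557; sigma = 1 + 57557 = 57558; answer 57558
Stage 3: A2 = 57558; r = 9; 4*(9)^3 - 8*(9)^1 + 4 = (2916) + (-72) + (4) = 2848; answer 2848

2848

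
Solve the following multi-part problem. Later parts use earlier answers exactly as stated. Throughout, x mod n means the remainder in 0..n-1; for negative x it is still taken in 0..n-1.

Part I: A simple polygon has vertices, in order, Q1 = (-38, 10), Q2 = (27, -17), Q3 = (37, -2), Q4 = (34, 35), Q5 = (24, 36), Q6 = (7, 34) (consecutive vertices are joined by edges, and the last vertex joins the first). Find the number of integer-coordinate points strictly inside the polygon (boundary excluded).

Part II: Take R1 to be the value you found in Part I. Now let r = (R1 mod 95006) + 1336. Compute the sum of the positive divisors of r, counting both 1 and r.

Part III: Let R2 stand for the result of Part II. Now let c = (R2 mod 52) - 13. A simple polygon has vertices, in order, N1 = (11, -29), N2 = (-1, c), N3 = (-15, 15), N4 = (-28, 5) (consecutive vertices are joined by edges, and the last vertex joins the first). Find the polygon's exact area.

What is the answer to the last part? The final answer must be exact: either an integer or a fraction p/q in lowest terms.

Part I: cross terms: (-38*-17 - 27*10)=376, (27*-2 - 37*-17)=575, (37*35 - 34*-2)=1363, (34*36 - 24*35)=384, (24*34 - 7*36)=564, (7*10 - -38*34)=1362; twice the area = |4624| = 4624; area = 2312; boundary points = 1 + 5 + 1 + 1 + 1 + 3 = 12; strictly interior points = area - boundary/2 + 1 = 2307; answer 2307
Part II: R1 = 2307; r = 3643; 3643 is prime, so its only divisors are 1 and 3643; sigma = 1 + 3643 = 3644; answer 3644
Part III: R2 = 3644; c = -9; cross terms: (11*-9 - -1*-29)=-128, (-1*15 - -15*-9)=-150, (-15*5 - -28*15)=345, (-28*-29 - 11*5)=757; twice the area = |824| = 824; area = 412; answer 412

412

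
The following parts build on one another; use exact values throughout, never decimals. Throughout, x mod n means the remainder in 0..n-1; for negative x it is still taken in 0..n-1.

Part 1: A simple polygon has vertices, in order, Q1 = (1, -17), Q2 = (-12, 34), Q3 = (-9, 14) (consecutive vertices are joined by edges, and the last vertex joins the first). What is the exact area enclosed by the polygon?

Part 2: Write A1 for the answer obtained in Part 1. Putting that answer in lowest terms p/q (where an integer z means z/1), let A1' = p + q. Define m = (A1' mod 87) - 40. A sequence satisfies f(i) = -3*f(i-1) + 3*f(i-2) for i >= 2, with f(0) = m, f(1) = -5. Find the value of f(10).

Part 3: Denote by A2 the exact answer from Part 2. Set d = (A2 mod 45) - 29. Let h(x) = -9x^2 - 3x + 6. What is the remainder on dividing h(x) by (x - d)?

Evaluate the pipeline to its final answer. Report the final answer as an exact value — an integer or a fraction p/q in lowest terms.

Part 1: cross terms: (1*34 - -12*-17)=-170, (-12*14 - -9*34)=138, (-9*-17 - 1*14)=139; twice the area = |107| = 107; area = 107/2; answer 107/2
Part 2: A1 = 107/2; threaded value p + q = 109; m = -18; f(2) = -3*(-5) + 3*(-18) = -39; iterating: f(2)=-39, f(3)=102, f(4)=-423, f(5)=1575, f(6)=-5994, f(7)=22707, f(8)=-86103, f(9)=326430, f(10)=-1237599; answer -1237599
Part 3: A2 = -1237599; d = 7; remainder = value at the root: -9*(7)^2 - 3*(7)^1 + 6 = (-441) + (-21) + (6) = -456; answer -456

-456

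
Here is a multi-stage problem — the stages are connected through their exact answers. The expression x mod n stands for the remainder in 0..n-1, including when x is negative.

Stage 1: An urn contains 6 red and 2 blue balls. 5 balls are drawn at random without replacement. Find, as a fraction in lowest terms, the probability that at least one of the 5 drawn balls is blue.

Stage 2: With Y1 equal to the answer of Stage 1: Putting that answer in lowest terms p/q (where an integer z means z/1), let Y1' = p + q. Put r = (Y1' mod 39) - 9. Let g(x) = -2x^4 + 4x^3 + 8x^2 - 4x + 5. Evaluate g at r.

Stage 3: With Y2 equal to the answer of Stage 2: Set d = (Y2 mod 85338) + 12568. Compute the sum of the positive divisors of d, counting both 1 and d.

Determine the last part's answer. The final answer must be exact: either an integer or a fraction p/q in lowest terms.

131904

Stage 1: total draws C(8,5) = 56; complement C(6,5) = 6; favorable 56 - 6 = 50; P = 25/28; answer 25/28
Stage 2: Y1 = 25/28; threaded value p + q = 53; r = 5; -2*(5)^4 + 4*(5)^3 + 8*(5)^2 - 4*(5)^1 + 5 = (-1250) + (500) + (200) + (-20) + (5) = -565; answer -565
Stage 3: Y2 = -565; d = 97341; 97341 = 3 * 71 * 457; sigma = (1 + 3) * (1 + 71) * (1 + 457) = 4 * 72 * 458 = 131904; answer 131904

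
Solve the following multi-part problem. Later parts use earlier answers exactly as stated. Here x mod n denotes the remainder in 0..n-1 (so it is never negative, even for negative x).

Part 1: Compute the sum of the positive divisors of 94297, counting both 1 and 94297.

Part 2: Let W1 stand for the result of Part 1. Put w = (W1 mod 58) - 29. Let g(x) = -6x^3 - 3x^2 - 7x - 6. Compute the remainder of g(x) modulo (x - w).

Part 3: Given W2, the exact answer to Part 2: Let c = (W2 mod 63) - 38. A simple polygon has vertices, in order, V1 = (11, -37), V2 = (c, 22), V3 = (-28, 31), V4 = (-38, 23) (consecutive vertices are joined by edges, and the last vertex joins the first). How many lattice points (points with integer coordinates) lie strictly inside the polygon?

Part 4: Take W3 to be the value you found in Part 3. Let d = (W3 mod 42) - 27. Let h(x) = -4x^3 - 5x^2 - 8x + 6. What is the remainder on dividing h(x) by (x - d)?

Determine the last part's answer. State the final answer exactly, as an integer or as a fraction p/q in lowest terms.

Part 1: 94297 = 7 * 19 * 709; sigma = (1 + 7) * (1 + 19) * (1 + 709) = 8 * 20 * 710 = 113600; answer 113600
Part 2: W1 = 113600; w = 7; remainder = value at the root: -6*(7)^3 - 3*(7)^2 - 7*(7)^1 - 6 = (-2058) + (-147) + (-49) + (-6) = -2260; answer -2260
Part 3: W2 = -2260; c = -30; cross terms: (11*22 - -30*-37)=-868, (-30*31 - -28*22)=-314, (-28*23 - -38*31)=534, (-38*-37 - 11*23)=1153; twice the area = |505| = 505; area = 505/2; boundary points = 1 + 1 + 2 + 1 = 5; strictly interior points = area - boundary/2 + 1 = 251; answer 251
Part 4: W3 = 251; d = 14; remainder = value at the root: -4*(14)^3 - 5*(14)^2 - 8*(14)^1 + 6 = (-10976) + (-980) + (-112) + (6) = -12062; answer -12062

-12062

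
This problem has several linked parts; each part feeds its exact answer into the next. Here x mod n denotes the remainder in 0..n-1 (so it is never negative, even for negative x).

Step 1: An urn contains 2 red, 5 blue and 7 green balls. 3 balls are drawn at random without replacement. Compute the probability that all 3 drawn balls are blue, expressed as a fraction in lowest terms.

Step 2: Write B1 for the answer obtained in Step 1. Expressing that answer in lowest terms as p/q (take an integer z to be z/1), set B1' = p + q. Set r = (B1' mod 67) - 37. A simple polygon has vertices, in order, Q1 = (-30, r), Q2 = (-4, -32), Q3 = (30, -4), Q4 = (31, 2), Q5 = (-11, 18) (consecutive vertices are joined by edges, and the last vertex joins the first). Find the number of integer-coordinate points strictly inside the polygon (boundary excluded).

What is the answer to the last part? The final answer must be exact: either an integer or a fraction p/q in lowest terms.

1561

Step 1: total draws C(14,3) = 364; favorable C(5,3) = 10; P = 5/182; answer 5/182
Step 2: B1 = 5/182; threaded value p + q = 187; r = 16; cross terms: (-30*-32 - -4*16)=1024, (-4*-4 - 30*-32)=976, (30*2 - 31*-4)=184, (31*18 - -11*2)=580, (-11*16 - -30*18)=364; twice the area = |3128| = 3128; area = 1564; boundary points = 2 + 2 + 1 + 2 + 1 = 8; strictly interior points = area - boundary/2 + 1 = 1561; answer 1561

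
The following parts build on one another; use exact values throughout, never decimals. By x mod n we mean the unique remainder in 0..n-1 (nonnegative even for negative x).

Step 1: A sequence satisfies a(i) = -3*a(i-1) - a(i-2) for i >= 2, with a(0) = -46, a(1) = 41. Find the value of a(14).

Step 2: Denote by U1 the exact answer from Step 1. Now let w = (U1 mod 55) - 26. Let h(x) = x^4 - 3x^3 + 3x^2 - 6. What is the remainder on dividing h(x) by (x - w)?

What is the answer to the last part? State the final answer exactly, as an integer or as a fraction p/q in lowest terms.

Step 1: a(2) = -3*(41) - 1*(-46) = -77; iterating: a(2)=-77, a(3)=190, a(4)=-493, a(5)=1289, a(6)=-3374, a(7)=8833, a(8)=-23125, a(9)=60542, a(10)=-158501, a(11)=414961, a(12)=-1086382, a(13)=2844185, a(14)=-7446173; answer -7446173
Step 2: U1 = -7446173; w = -24; remainder = value at the root: 1*(-24)^4 - 3*(-24)^3 + 3*(-24)^2 - 6 = (331776) + (41472) + (1728) + (-6) = 374970; answer 374970

374970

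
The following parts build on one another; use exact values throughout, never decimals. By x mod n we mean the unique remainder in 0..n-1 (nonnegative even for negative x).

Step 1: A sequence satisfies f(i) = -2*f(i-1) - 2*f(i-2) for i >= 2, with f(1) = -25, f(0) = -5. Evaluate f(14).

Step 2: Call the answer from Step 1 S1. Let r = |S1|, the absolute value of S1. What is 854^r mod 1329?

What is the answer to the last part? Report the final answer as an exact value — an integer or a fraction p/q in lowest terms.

895

Step 1: f(2) = -2*(-25) - 2*(-5) = 60; iterating: f(2)=60, f(3)=-70, f(4)=20, f(5)=100, f(6)=-240, f(7)=280, f(8)=-80, f(9)=-400, f(10)=960, f(11)=-1120, f(12)=320, f(13)=1600, f(14)=-3840; answer -3840
Step 2: S1 = -3840; r = 3840; squarings mod 1329: 854^1=854, 854^2=1024, 854^4=1324, 854^8=25, 854^16=625, 854^32=1228, 854^64=898, 854^128=1030, 854^256=358, 854^512=580, 854^1024=163, 854^2048=1318; 854^3840 = 854^256 * 854^512 * 854^1024 * 854^2048 = 895 (mod 1329); answer 895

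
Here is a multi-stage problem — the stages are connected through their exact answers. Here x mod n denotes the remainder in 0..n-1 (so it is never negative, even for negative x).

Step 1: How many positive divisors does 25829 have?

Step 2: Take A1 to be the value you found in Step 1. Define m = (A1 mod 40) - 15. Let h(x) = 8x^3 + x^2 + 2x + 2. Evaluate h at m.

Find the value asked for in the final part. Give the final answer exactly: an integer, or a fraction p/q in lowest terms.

-10547

Step 1: 25829 = 23 * 1123; number of divisors = (1+1) * (1+1) = 4; answer 4
Step 2: A1 = 4; m = -11; 8*(-11)^3 + 1*(-11)^2 + 2*(-11)^1 + 2 = (-10648) + (121) + (-22) + (2) = -10547; answer -10547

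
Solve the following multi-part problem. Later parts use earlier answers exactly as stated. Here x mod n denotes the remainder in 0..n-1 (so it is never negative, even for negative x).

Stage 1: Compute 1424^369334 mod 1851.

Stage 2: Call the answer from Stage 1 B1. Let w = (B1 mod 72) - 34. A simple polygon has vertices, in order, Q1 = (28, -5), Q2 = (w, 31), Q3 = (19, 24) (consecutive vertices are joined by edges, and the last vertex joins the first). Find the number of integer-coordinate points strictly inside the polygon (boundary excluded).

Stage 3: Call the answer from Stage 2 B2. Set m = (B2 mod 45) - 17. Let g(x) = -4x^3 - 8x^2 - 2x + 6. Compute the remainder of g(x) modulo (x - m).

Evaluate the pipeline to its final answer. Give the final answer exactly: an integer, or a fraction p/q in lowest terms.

Stage 1: squarings mod 1851: 1424^1=1424, 1424^2=931, 1424^4=493, 1424^8=568, 1424^16=550, 1424^32=787, 1424^64=1135, 1424^128=1780, 1424^256=1339, 1424^512=1153, 1424^1024=391, 1424^2048=1099, 1424^4096=949, 1424^8192=1015, 1424^16384=1069, 1424^32768=694, 1424^65536=376, 1424^131072=700, 1424^262144=1336; 1424^369334 = 1424^2 * 1424^4 * 1424^16 * 1424^32 * 1424^128 * 1424^512 * 1424^8192 * 1424^32768 * 1424^65536 * 1424^262144 = 157 (mod 1851); answer 157
Stage 2: B1 = 157; w = -21; cross terms: (28*31 - -21*-5)=763, (-21*24 - 19*31)=-1093, (19*-5 - 28*24)=-767; twice the area = |-1097| = 1097; area = 1097/2; boundary points = 1 + 1 + 1 = 3; strictly interior points = area - boundary/2 + 1 = 548; answer 548
Stage 3: B2 = 548; m = -9; remainder = value at the root: -4*(-9)^3 - 8*(-9)^2 - 2*(-9)^1 + 6 = (2916) + (-648) + (18) + (6) = 2292; answer 2292

2292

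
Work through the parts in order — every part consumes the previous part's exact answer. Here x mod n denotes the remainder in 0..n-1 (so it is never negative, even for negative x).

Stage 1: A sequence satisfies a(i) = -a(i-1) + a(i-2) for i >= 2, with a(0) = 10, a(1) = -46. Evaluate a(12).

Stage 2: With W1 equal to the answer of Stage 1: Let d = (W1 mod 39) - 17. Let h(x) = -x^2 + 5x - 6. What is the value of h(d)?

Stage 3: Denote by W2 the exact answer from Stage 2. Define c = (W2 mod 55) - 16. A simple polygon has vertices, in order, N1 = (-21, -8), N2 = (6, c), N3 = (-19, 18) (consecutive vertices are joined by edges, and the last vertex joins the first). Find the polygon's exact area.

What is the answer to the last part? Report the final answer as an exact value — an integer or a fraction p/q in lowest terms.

346

Stage 1: a(2) = -1*(-46) + 1*(10) = 56; iterating: a(2)=56, a(3)=-102, a(4)=158, a(5)=-260, a(6)=418, a(7)=-678, a(8)=1096, a(9)=-1774, a(10)=2870, a(11)=-4644, a(12)=7514; answer 7514
Stage 2: W1 = 7514; d = 9; -1*(9)^2 + 5*(9)^1 - 6 = (-81) + (45) + (-6) = -42; answer -42
Stage 3: W2 = -42; c = -3; cross terms: (-21*-3 - 6*-8)=111, (6*18 - -19*-3)=51, (-19*-8 - -21*18)=530; twice the area = |692| = 692; area = 346; answer 346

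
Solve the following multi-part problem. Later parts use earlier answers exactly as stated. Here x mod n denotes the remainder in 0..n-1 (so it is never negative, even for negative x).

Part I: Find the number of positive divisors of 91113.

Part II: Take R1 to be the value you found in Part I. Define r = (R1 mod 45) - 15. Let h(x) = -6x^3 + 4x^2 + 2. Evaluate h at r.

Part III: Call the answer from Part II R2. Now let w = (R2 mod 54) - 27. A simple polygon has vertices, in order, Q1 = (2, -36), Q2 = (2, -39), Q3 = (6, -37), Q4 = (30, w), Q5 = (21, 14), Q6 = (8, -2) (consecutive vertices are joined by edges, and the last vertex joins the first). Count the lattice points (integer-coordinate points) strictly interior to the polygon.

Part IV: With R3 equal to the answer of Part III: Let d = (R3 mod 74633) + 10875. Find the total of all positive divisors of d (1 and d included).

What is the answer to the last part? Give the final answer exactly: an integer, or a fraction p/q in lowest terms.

11400

Part I: 91113 = 3 * 11^2 * 251; number of divisors = (1+1) * (2+1) * (1+1) = 12; answer 12
Part II: R1 = 12; r = -3; -6*(-3)^3 + 4*(-3)^2 + 2 = (162) + (36) + (2) = 200; answer 200
Part III: R2 = 200; w = 11; cross terms: (2*-39 - 2*-36)=-6, (2*-37 - 6*-39)=160, (6*11 - 30*-37)=1176, (30*14 - 21*11)=189, (21*-2 - 8*14)=-154, (8*-36 - 2*-2)=-284; twice the area = |1081| = 1081; area = 1081/2; boundary points = 3 + 2 + 24 + 3 + 1 + 2 = 35; strictly interior points = area - boundary/2 + 1 = 524; answer 524
Part IV: R3 = 524; d = 11399; 11399 is prime, so its only divisors are 1 and 11399; sigma = 1 + 11399 = 11400; answer 11400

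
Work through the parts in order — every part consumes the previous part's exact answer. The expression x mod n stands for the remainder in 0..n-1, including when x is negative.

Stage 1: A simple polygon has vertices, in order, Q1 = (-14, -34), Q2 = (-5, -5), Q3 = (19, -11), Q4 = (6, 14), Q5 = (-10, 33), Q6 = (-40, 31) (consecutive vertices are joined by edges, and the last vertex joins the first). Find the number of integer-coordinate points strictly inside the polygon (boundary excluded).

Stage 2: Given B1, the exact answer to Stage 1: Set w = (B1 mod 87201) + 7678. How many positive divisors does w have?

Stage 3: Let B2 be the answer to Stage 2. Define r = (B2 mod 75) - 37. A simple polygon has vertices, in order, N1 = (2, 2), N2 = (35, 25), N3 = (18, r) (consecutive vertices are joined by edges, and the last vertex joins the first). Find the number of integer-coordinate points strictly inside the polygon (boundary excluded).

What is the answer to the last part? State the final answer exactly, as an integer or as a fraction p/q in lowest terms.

Stage 1: cross terms: (-14*-5 - -5*-34)=-100, (-5*-11 - 19*-5)=150, (19*14 - 6*-11)=332, (6*33 - -10*14)=338, (-10*31 - -40*33)=1010, (-40*-34 - -14*31)=1794; twice the area = |3524| = 3524; area = 1762; boundary points = 1 + 6 + 1 + 1 + 2 + 13 = 24; strictly interior points = area - boundary/2 + 1 = 1751; answer 1751
Stage 2: B1 = 1751; w = 9429; 9429 = 3 * 7 * 449; number of divisors = (1+1) * (1+1) * (1+1) = 8; answer 8
Stage 3: B2 = 8; r = -29; cross terms: (2*25 - 35*2)=-20, (35*-29 - 18*25)=-1465, (18*2 - 2*-29)=94; twice the area = |-1391| = 1391; area = 1391/2; boundary points = 1 + 1 + 1 = 3; strictly interior points = area - boundary/2 + 1 = 695; answer 695

695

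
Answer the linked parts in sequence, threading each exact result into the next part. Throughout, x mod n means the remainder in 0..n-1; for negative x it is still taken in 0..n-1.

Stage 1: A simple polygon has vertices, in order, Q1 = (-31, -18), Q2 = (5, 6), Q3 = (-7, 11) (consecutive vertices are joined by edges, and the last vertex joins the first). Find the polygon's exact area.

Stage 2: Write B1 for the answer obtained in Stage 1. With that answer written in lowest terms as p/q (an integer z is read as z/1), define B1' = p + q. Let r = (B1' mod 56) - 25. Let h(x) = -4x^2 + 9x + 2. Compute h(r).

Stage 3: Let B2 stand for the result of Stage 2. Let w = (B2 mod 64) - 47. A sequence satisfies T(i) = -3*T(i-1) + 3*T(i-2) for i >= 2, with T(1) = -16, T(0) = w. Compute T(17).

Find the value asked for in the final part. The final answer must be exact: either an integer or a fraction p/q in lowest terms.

Stage 1: cross terms: (-31*6 - 5*-18)=-96, (5*11 - -7*6)=97, (-7*-18 - -31*11)=467; twice the area = |468| = 468; area = 234; answer 234
Stage 2: B1 = 234; threaded value p + q = 235; r = -14; -4*(-14)^2 + 9*(-14)^1 + 2 = (-784) + (-126) + (2) = -908; answer -908
Stage 3: B2 = -908; w = 5; T(2) = -3*(-16) + 3*(5) = 63; iterating: T(2)=63, T(3)=-237, T(4)=900, T(5)=-3411, T(6)=12933, T(7)=-49032, T(8)=185895, T(9)=-704781, T(10)=2672028, T(11)=-10130427, T(12)=38407365, T(13)=-145613376, T(14)=552062223, T(15)=-2093026797, T(16)=7935267060, T(17)=-30084881571; answer -30084881571

-30084881571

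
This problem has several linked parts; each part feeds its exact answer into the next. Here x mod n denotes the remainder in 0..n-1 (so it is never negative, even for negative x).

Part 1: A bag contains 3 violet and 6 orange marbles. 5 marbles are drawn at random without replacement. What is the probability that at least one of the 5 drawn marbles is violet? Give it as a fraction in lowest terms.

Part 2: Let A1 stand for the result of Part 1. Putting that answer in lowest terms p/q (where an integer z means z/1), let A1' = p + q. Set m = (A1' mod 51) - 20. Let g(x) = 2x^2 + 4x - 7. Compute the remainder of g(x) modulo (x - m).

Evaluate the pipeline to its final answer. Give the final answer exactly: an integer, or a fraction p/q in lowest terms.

959

Part 1: total draws C(9,5) = 126; complement C(6,5) = 6; favorable 126 - 6 = 120; P = 20/21; answer 20/21
Part 2: A1 = 20/21; threaded value p + q = 41; m = 21; remainder = value at the root: 2*(21)^2 + 4*(21)^1 - 7 = (882) + (84) + (-7) = 959; answer 959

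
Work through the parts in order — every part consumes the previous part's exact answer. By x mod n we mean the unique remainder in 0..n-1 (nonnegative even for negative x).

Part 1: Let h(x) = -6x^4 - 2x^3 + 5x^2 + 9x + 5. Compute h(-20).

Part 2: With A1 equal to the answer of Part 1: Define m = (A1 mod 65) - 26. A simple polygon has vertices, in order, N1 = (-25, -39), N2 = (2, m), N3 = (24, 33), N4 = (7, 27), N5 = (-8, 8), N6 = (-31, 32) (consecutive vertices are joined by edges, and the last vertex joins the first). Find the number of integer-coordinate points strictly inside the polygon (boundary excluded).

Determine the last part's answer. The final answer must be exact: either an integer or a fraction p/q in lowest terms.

Part 1: -6*(-20)^4 - 2*(-20)^3 + 5*(-20)^2 + 9*(-20)^1 + 5 = (-960000) + (16000) + (2000) + (-180) + (5) = -942175; answer -942175
Part 2: A1 = -942175; m = -26; cross terms: (-25*-26 - 2*-39)=728, (2*33 - 24*-26)=690, (24*27 - 7*33)=417, (7*8 - -8*27)=272, (-8*32 - -31*8)=-8, (-31*-39 - -25*32)=2009; twice the area = |4108| = 4108; area = 2054; boundary points = 1 + 1 + 1 + 1 + 1 + 1 = 6; strictly interior points = area - boundary/2 + 1 = 2052; answer 2052

2052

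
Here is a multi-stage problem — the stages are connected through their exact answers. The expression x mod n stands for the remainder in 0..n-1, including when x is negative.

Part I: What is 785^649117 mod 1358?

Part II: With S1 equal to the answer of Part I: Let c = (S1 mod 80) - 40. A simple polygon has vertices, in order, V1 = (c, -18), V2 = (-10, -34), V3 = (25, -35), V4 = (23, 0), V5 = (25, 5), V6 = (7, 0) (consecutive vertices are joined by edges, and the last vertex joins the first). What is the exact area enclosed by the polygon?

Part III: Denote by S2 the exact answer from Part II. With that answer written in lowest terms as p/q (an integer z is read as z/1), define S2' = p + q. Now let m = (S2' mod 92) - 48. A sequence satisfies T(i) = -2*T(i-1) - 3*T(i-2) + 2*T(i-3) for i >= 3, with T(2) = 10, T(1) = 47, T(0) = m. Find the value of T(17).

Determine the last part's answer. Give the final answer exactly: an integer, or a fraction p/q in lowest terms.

-5088823

Part I: squarings mod 1358: 785^1=785, 785^2=1051, 785^4=547, 785^8=449, 785^16=617, 785^32=449, 785^64=617, 785^128=449, 785^256=617, 785^512=449, 785^1024=617, 785^2048=449, 785^4096=617, 785^8192=449, 785^16384=617, 785^32768=449, 785^65536=617, 785^131072=449, 785^262144=617, 785^524288=449; 785^649117 = 785^1 * 785^4 * 785^8 * 785^16 * 785^128 * 785^256 * 785^512 * 785^1024 * 785^8192 * 785^16384 * 785^32768 * 785^65536 * 785^524288 = 379 (mod 1358); answer 379
Part II: S1 = 379; c = 19; cross terms: (19*-34 - -10*-18)=-826, (-10*-35 - 25*-34)=1200, (25*0 - 23*-35)=805, (23*5 - 25*0)=115, (25*0 - 7*5)=-35, (7*-18 - 19*0)=-126; twice the area = |1133| = 1133; area = 1133/2; answer 1133/2
Part III: S2 = 1133/2; threaded value p + q = 1135; m = -17; T(3) = -2*(10) - 3*(47) + 2*(-17) = -195; iterating: T(3)=-195, T(4)=454, T(5)=-303, T(6)=-1146, T(7)=4109, T(8)=-5386, T(9)=-3847, T(10)=32070, T(11)=-63371, T(12)=22838, T(13)=208577, T(14)=-612410, T(15)=644765, T(16)=964854, T(17)=-5088823; answer -5088823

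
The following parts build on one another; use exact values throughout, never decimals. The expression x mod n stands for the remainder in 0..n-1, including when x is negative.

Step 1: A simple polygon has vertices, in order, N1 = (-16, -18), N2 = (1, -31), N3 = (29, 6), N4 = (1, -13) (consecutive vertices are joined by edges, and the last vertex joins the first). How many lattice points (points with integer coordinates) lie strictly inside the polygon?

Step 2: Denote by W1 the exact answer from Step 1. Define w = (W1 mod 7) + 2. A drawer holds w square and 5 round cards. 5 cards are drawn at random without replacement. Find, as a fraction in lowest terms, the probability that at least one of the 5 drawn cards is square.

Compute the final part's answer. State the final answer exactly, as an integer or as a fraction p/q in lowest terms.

791/792

Step 1: cross terms: (-16*-31 - 1*-18)=514, (1*6 - 29*-31)=905, (29*-13 - 1*6)=-383, (1*-18 - -16*-13)=-226; twice the area = |810| = 810; area = 405; boundary points = 1 + 1 + 1 + 1 = 4; strictly interior points = area - boundary/2 + 1 = 404; answer 404
Step 2: W1 = 404; w = 7; total draws C(12,5) = 792; complement C(5,5) = 1; favorable 792 - 1 = 791; P = 791/792; answer 791/792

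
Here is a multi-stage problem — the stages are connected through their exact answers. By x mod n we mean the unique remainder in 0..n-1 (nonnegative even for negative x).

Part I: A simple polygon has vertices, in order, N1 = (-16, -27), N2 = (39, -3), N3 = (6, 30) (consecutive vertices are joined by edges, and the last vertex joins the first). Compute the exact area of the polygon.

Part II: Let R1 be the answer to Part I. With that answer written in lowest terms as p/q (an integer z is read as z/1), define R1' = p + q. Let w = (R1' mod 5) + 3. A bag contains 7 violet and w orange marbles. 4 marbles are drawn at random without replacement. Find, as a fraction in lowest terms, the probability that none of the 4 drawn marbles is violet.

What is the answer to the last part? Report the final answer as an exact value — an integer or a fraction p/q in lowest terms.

Part I: cross terms: (-16*-3 - 39*-27)=1101, (39*30 - 6*-3)=1188, (6*-27 - -16*30)=318; twice the area = |2607| = 2607; area = 2607/2; answer 2607/2
Part II: R1 = 2607/2; threaded value p + q = 2609; w = 7; total draws C(14,4) = 1001; favorable C(7,4) = 35; P = 5/143; answer 5/143

5/143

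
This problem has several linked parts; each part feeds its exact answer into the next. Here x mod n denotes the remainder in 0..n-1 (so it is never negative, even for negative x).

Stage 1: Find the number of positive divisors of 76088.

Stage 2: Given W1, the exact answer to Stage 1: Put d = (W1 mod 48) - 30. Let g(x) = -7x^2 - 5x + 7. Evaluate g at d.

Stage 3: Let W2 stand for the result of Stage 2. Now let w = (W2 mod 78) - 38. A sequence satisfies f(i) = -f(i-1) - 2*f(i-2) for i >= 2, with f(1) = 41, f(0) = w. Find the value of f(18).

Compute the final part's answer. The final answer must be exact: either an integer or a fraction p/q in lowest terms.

Stage 1: 76088 = 2^3 * 9511; number of divisors = (3+1) * (1+1) = 8; answer 8
Stage 2: W1 = 8; d = -22; -7*(-22)^2 - 5*(-22)^1 + 7 = (-3388) + (110) + (7) = -3271; answer -3271
Stage 3: W2 = -3271; w = -33; f(2) = -1*(41) - 2*(-33) = 25; iterating: f(2)=25, f(3)=-107, f(4)=57, f(5)=157, f(6)=-271, f(7)=-43, f(8)=585, f(9)=-499, f(10)=-671, f(11)=1669, f(12)=-327, f(13)=-3011, f(14)=3665, f(15)=2357, f(16)=-9687, f(17)=4973, f(18)=14401; answer 14401

14401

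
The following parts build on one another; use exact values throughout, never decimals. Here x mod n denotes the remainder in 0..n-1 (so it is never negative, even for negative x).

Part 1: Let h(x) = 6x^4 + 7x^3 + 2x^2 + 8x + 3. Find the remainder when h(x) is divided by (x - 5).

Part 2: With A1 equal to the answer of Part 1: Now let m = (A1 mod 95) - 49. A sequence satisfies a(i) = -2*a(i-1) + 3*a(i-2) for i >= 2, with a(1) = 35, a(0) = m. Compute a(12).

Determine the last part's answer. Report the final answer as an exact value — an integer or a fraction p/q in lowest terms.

-2790046

Part 1: remainder = value at the root: 6*(5)^4 + 7*(5)^3 + 2*(5)^2 + 8*(5)^1 + 3 = (3750) + (875) + (50) + (40) + (3) = 4718; answer 4718
Part 2: A1 = 4718; m = 14; a(2) = -2*(35) + 3*(14) = -28; iterating: a(2)=-28, a(3)=161, a(4)=-406, a(5)=1295, a(6)=-3808, a(7)=11501, a(8)=-34426, a(9)=103355, a(10)=-309988, a(11)=930041, a(12)=-2790046; answer -2790046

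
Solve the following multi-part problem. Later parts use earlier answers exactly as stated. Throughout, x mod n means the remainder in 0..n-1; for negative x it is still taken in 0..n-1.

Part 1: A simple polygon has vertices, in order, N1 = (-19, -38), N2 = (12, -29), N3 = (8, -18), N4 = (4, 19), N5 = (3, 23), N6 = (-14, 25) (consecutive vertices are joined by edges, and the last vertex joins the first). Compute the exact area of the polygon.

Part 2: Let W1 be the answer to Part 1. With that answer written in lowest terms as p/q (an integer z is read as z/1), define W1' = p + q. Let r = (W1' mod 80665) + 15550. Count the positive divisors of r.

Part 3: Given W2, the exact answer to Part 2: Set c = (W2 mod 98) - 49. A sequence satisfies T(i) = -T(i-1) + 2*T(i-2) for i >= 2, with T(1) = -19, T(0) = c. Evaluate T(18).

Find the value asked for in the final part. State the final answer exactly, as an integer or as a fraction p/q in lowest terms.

-2271951

Part 1: cross terms: (-19*-29 - 12*-38)=1007, (12*-18 - 8*-29)=16, (8*19 - 4*-18)=224, (4*23 - 3*19)=35, (3*25 - -14*23)=397, (-14*-38 - -19*25)=1007; twice the area = |2686| = 2686; area = 1343; answer 1343
Part 2: W1 = 1343; threaded value p + q = 1344; r = 16894; 16894 = 2 * 8447; number of divisors = (1+1) * (1+1) = 4; answer 4
Part 3: W2 = 4; c = -45; T(2) = -1*(-19) + 2*(-45) = -71; iterating: T(2)=-71, T(3)=33, T(4)=-175, T(5)=241, T(6)=-591, T(7)=1073, T(8)=-2255, T(9)=4401, T(10)=-8911, T(11)=17713, T(12)=-35535, T(13)=70961, T(14)=-142031, T(15)=283953, T(16)=-568015, T(17)=1135921, T(18)=-2271951; answer -2271951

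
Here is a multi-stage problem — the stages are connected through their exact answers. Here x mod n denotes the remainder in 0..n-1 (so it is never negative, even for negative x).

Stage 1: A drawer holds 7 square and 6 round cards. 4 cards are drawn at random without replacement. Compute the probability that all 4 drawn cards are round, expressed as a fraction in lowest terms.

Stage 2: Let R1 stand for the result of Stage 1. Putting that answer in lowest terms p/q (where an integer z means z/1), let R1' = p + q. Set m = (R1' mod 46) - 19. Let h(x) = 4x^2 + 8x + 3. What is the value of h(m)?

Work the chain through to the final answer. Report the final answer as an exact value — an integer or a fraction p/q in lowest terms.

399

Stage 1: total draws C(13,4) = 715; favorable C(6,4) = 15; P = 3/143; answer 3/143
Stage 2: R1 = 3/143; threaded value p + q = 146; m = -11; 4*(-11)^2 + 8*(-11)^1 + 3 = (484) + (-88) + (3) = 399; answer 399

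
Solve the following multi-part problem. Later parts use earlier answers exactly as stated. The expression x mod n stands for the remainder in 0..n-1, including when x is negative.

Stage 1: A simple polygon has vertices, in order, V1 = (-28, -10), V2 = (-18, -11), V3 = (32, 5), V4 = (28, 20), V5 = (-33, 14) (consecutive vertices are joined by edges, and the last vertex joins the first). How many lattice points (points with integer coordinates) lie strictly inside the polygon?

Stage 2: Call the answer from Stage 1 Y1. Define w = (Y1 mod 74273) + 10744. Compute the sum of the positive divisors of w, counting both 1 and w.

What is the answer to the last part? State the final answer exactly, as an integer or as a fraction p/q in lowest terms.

18114

Stage 1: cross terms: (-28*-11 - -18*-10)=128, (-18*5 - 32*-11)=262, (32*20 - 28*5)=500, (28*14 - -33*20)=1052, (-33*-10 - -28*14)=722; twice the area = |2664| = 2664; area = 1332; boundary points = 1 + 2 + 1 + 1 + 1 = 6; strictly interior points = area - boundary/2 + 1 = 1330; answer 1330
Stage 2: Y1 = 1330; w = 12074; 12074 = 2 * 6037; sigma = (1 + 2) * (1 + 6037) = 3 * 6038 = 18114; answer 18114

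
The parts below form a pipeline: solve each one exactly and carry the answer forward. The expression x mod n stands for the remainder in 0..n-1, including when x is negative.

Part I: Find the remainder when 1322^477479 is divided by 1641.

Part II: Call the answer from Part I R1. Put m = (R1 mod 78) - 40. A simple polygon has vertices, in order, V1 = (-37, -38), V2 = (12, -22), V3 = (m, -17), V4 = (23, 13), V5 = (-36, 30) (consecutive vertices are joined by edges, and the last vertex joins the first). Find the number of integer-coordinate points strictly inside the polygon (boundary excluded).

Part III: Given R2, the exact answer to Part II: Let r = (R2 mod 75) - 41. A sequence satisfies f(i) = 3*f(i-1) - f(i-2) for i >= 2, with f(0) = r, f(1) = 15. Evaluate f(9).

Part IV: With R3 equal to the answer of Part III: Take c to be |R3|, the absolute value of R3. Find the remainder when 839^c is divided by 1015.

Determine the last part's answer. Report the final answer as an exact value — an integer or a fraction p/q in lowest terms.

701

Part I: squarings mod 1641: 1322^1=1322, 1322^2=19, 1322^4=361, 1322^8=682, 1322^16=721, 1322^32=1285, 1322^64=379, 1322^128=874, 1322^256=811, 1322^512=1321, 1322^1024=658, 1322^2048=1381, 1322^4096=319, 1322^8192=19, 1322^16384=361, 1322^32768=682, 1322^65536=721, 1322^131072=1285, 1322^262144=379; 1322^477479 = 1322^1 * 1322^2 * 1322^4 * 1322^32 * 1322^256 * 1322^2048 * 1322^16384 * 1322^65536 * 1322^131072 * 1322^262144 = 1622 (mod 1641); answer 1622
Part II: R1 = 1622; m = 22; cross terms: (-37*-22 - 12*-38)=1270, (12*-17 - 22*-22)=280, (22*13 - 23*-17)=677, (23*30 - -36*13)=1158, (-36*-38 - -37*30)=2478; twice the area = |5863| = 5863; area = 5863/2; boundary points = 1 + 5 + 1 + 1 + 1 = 9; strictly interior points = area - boundary/2 + 1 = 2928; answer 2928
Part III: R2 = 2928; r = -38; f(2) = 3*(15) - 1*(-38) = 83; iterating: f(2)=83, f(3)=234, f(4)=619, f(5)=1623, f(6)=4250, f(7)=11127, f(8)=29131, f(9)=76266; answer 76266
Part IV: R3 = 76266; c = 76266; squarings mod 1015: 839^1=839, 839^2=526, 839^4=596, 839^8=981, 839^16=141, 839^32=596, 839^64=981, 839^128=141, 839^256=596, 839^512=981, 839^1024=141, 839^2048=596, 839^4096=981, 839^8192=141, 839^16384=596, 839^32768=981, 839^65536=141; 839^76266 = 839^2 * 839^8 * 839^32 * 839^64 * 839^128 * 839^256 * 839^2048 * 839^8192 * 839^65536 = 701 (mod 1015); answer 701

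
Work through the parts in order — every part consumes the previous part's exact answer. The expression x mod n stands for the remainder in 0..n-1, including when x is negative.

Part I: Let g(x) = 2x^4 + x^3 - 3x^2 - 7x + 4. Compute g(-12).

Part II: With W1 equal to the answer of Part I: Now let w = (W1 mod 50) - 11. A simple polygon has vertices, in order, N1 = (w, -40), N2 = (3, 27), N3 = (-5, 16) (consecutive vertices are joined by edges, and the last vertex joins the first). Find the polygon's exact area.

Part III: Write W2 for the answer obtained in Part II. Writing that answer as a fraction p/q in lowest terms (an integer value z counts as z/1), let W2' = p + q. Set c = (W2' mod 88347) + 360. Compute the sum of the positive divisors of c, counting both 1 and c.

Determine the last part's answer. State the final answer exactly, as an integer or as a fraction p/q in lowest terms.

1440

Part I: 2*(-12)^4 + 1*(-12)^3 - 3*(-12)^2 - 7*(-12)^1 + 4 = (41472) + (-1728) + (-432) + (84) + (4) = 39400; answer 39400
Part II: W1 = 39400; w = -11; cross terms: (-11*27 - 3*-40)=-177, (3*16 - -5*27)=183, (-5*-40 - -11*16)=376; twice the area = |382| = 382; area = 191; answer 191
Part III: W2 = 191; threaded value p + q = 192; c = 552; 552 = 2^3 * 3 * 23; sigma = (1 + 2 + 4 + 8) * (1 + 3) * (1 + 23) = 15 * 4 * 24 = 1440; answer 1440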